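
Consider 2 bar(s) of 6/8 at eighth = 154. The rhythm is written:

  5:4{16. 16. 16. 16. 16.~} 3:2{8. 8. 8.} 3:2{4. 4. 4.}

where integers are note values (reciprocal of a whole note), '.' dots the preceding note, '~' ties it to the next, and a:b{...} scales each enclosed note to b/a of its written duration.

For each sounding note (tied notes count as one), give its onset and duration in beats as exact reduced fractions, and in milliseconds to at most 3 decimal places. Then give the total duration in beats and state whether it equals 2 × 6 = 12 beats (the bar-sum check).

1) 0.0ms=0b +233.766ms=3/5b
2) 233.766ms=3/5b +233.766ms=3/5b
3) 467.532ms=6/5b +233.766ms=3/5b
4) 701.299ms=9/5b +233.766ms=3/5b
5) 935.065ms=12/5b +623.377ms=8/5b
6) 1558.442ms=4b +389.61ms=1b
7) 1948.052ms=5b +389.61ms=1b
8) 2337.662ms=6b +779.221ms=2b
9) 3116.883ms=8b +779.221ms=2b
10) 3896.104ms=10b +779.221ms=2b
Σ=12b of 12 (154bpm 6/8) — PASS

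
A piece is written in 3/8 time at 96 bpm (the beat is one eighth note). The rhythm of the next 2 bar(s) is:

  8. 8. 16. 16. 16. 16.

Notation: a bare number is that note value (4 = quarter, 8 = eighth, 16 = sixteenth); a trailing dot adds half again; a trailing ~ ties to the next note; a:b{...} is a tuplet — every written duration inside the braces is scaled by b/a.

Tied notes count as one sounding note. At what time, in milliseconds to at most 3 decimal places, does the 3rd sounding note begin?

note 3 onset = 3b = 1875.0ms

1. 0.0ms @ 0 + 937.5ms (3/2)
2. 937.5ms @ 3/2 + 937.5ms (3/2)
3. 1875.0ms @ 3 + 468.75ms (3/4)
4. 2343.75ms @ 15/4 + 468.75ms (3/4)
5. 2812.5ms @ 9/2 + 468.75ms (3/4)
6. 3281.25ms @ 21/4 + 468.75ms (3/4)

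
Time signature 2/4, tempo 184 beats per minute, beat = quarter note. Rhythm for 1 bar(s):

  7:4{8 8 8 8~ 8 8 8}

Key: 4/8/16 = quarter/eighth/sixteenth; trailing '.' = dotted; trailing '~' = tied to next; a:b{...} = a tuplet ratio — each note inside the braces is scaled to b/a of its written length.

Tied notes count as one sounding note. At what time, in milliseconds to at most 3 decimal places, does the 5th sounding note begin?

1. 0.0ms @ 0 + 93.168ms (2/7)
2. 93.168ms @ 2/7 + 93.168ms (2/7)
3. 186.335ms @ 4/7 + 93.168ms (2/7)
4. 279.503ms @ 6/7 + 186.335ms (4/7)
5. 465.839ms @ 10/7 + 93.168ms (2/7)
6. 559.006ms @ 12/7 + 93.168ms (2/7)

note 5 onset = 10/7b = 465.839ms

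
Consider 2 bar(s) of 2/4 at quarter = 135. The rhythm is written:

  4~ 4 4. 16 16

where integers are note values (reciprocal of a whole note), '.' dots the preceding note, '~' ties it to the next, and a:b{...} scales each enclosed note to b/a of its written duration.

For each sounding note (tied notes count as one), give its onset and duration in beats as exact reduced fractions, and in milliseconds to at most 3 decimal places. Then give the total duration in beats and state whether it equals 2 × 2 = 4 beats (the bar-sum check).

1) 0.0ms=0b +888.889ms=2b
2) 888.889ms=2b +666.667ms=3/2b
3) 1555.556ms=7/2b +111.111ms=1/4b
4) 1666.667ms=15/4b +111.111ms=1/4b
Σ=4b of 4 (135bpm 2/4) — PASS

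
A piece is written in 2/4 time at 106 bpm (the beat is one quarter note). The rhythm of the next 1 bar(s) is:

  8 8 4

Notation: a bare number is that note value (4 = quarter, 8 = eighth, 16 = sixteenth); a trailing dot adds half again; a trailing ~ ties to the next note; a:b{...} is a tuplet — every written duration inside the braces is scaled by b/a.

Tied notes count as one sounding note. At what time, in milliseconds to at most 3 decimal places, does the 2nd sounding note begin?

note 2 onset = 1/2b = 283.019ms

1. 0.0ms @ 0 + 283.019ms (1/2)
2. 283.019ms @ 1/2 + 283.019ms (1/2)
3. 566.038ms @ 1 + 566.038ms (1)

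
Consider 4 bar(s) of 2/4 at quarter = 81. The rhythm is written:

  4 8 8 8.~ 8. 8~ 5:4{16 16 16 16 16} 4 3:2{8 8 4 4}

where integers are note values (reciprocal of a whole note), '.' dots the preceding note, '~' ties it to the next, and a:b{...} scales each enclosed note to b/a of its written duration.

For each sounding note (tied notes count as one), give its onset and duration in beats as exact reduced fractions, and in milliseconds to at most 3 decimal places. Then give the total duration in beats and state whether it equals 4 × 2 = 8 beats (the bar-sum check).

1) 0.0ms=0b +740.741ms=1b
2) 740.741ms=1b +370.37ms=1/2b
3) 1111.111ms=3/2b +370.37ms=1/2b
4) 1481.481ms=2b +1111.111ms=3/2b
5) 2592.593ms=7/2b +518.519ms=7/10b
6) 3111.111ms=21/5b +148.148ms=1/5b
7) 3259.259ms=22/5b +148.148ms=1/5b
8) 3407.407ms=23/5b +148.148ms=1/5b
9) 3555.556ms=24/5b +148.148ms=1/5b
10) 3703.704ms=5b +740.741ms=1b
11) 4444.444ms=6b +246.914ms=1/3b
12) 4691.358ms=19/3b +246.914ms=1/3b
13) 4938.272ms=20/3b +493.827ms=2/3b
14) 5432.099ms=22/3b +493.827ms=2/3b
Σ=8b of 8 (81bpm 2/4) — PASS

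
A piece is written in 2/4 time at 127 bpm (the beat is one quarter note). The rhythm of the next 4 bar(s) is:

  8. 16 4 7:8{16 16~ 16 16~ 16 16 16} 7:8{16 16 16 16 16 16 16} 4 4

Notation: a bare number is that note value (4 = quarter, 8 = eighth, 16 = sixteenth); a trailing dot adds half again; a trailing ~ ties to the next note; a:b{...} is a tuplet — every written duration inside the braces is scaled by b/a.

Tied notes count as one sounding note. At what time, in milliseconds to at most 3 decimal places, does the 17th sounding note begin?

1. 0.0ms @ 0 + 354.331ms (3/4)
2. 354.331ms @ 3/4 + 118.11ms (1/4)
3. 472.441ms @ 1 + 472.441ms (1)
4. 944.882ms @ 2 + 134.983ms (2/7)
5. 1079.865ms @ 16/7 + 269.966ms (4/7)
6. 1349.831ms @ 20/7 + 269.966ms (4/7)
7. 1619.798ms @ 24/7 + 134.983ms (2/7)
8. 1754.781ms @ 26/7 + 134.983ms (2/7)
9. 1889.764ms @ 4 + 134.983ms (2/7)
10. 2024.747ms @ 30/7 + 134.983ms (2/7)
11. 2159.73ms @ 32/7 + 134.983ms (2/7)
12. 2294.713ms @ 34/7 + 134.983ms (2/7)
13. 2429.696ms @ 36/7 + 134.983ms (2/7)
14. 2564.679ms @ 38/7 + 134.983ms (2/7)
15. 2699.663ms @ 40/7 + 134.983ms (2/7)
16. 2834.646ms @ 6 + 472.441ms (1)
17. 3307.087ms @ 7 + 472.441ms (1)

note 17 onset = 7b = 3307.087ms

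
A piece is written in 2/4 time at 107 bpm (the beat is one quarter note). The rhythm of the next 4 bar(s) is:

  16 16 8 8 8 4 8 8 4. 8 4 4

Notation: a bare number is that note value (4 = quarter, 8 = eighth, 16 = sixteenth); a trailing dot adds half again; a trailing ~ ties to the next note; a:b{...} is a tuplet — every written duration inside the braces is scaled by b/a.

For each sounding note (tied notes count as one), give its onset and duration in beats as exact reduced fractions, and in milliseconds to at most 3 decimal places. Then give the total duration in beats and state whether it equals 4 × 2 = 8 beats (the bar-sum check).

1) 0.0ms=0b +140.187ms=1/4b
2) 140.187ms=1/4b +140.187ms=1/4b
3) 280.374ms=1/2b +280.374ms=1/2b
4) 560.748ms=1b +280.374ms=1/2b
5) 841.121ms=3/2b +280.374ms=1/2b
6) 1121.495ms=2b +560.748ms=1b
7) 1682.243ms=3b +280.374ms=1/2b
8) 1962.617ms=7/2b +280.374ms=1/2b
9) 2242.991ms=4b +841.121ms=3/2b
10) 3084.112ms=11/2b +280.374ms=1/2b
11) 3364.486ms=6b +560.748ms=1b
12) 3925.234ms=7b +560.748ms=1b
Σ=8b of 8 (107bpm 2/4) — PASS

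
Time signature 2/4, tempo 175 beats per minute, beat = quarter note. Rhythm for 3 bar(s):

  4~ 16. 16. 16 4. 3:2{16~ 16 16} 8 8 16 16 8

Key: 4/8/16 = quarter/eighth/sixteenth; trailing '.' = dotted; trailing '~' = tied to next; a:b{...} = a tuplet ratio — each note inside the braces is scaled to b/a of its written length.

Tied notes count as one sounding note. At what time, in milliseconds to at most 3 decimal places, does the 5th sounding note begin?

note 5 onset = 7/2b = 1200.0ms

1. 0.0ms @ 0 + 471.429ms (11/8)
2. 471.429ms @ 11/8 + 128.571ms (3/8)
3. 600.0ms @ 7/4 + 85.714ms (1/4)
4. 685.714ms @ 2 + 514.286ms (3/2)
5. 1200.0ms @ 7/2 + 114.286ms (1/3)
6. 1314.286ms @ 23/6 + 57.143ms (1/6)
7. 1371.429ms @ 4 + 171.429ms (1/2)
8. 1542.857ms @ 9/2 + 171.429ms (1/2)
9. 1714.286ms @ 5 + 85.714ms (1/4)
10. 1800.0ms @ 21/4 + 85.714ms (1/4)
11. 1885.714ms @ 11/2 + 171.429ms (1/2)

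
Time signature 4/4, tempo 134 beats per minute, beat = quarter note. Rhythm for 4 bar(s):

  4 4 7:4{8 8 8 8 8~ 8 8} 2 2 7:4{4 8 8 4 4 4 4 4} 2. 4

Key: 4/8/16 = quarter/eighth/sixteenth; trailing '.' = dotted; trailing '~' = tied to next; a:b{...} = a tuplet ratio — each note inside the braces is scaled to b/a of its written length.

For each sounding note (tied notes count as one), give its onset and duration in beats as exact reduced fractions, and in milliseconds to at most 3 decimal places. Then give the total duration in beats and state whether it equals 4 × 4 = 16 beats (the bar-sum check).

1) 0.0ms=0b +447.761ms=1b
2) 447.761ms=1b +447.761ms=1b
3) 895.522ms=2b +127.932ms=2/7b
4) 1023.454ms=16/7b +127.932ms=2/7b
5) 1151.386ms=18/7b +127.932ms=2/7b
6) 1279.318ms=20/7b +127.932ms=2/7b
7) 1407.249ms=22/7b +255.864ms=4/7b
8) 1663.113ms=26/7b +127.932ms=2/7b
9) 1791.045ms=4b +895.522ms=2b
10) 2686.567ms=6b +895.522ms=2b
11) 3582.09ms=8b +255.864ms=4/7b
12) 3837.953ms=60/7b +127.932ms=2/7b
13) 3965.885ms=62/7b +127.932ms=2/7b
14) 4093.817ms=64/7b +255.864ms=4/7b
15) 4349.68ms=68/7b +255.864ms=4/7b
16) 4605.544ms=72/7b +255.864ms=4/7b
17) 4861.407ms=76/7b +255.864ms=4/7b
18) 5117.271ms=80/7b +255.864ms=4/7b
19) 5373.134ms=12b +1343.284ms=3b
20) 6716.418ms=15b +447.761ms=1b
Σ=16b of 16 (134bpm 4/4) — PASS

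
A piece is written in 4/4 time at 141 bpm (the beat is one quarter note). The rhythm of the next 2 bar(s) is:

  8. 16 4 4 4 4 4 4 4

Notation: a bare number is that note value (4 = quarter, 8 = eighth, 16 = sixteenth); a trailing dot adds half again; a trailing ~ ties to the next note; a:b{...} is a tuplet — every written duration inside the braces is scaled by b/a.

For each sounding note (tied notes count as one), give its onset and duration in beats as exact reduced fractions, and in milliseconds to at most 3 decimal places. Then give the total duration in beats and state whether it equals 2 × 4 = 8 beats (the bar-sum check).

1) 0.0ms=0b +319.149ms=3/4b
2) 319.149ms=3/4b +106.383ms=1/4b
3) 425.532ms=1b +425.532ms=1b
4) 851.064ms=2b +425.532ms=1b
5) 1276.596ms=3b +425.532ms=1b
6) 1702.128ms=4b +425.532ms=1b
7) 2127.66ms=5b +425.532ms=1b
8) 2553.191ms=6b +425.532ms=1b
9) 2978.723ms=7b +425.532ms=1b
Σ=8b of 8 (141bpm 4/4) — PASS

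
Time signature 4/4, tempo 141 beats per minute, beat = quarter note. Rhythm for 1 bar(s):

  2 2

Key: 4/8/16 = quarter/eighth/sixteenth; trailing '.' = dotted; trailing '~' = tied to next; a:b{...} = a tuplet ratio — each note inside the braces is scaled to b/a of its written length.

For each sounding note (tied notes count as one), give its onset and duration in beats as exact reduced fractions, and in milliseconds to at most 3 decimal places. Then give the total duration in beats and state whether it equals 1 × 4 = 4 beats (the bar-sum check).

1) 0.0ms=0b +851.064ms=2b
2) 851.064ms=2b +851.064ms=2b
Σ=4b of 4 (141bpm 4/4) — PASS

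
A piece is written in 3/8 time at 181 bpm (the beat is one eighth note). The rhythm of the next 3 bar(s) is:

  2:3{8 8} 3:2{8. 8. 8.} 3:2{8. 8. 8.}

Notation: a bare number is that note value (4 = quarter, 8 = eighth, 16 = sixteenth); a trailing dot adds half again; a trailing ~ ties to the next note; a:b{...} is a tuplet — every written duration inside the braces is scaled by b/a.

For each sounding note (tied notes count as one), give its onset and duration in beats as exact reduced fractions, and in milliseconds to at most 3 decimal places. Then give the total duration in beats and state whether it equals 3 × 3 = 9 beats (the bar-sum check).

1) 0.0ms=0b +497.238ms=3/2b
2) 497.238ms=3/2b +497.238ms=3/2b
3) 994.475ms=3b +331.492ms=1b
4) 1325.967ms=4b +331.492ms=1b
5) 1657.459ms=5b +331.492ms=1b
6) 1988.95ms=6b +331.492ms=1b
7) 2320.442ms=7b +331.492ms=1b
8) 2651.934ms=8b +331.492ms=1b
Σ=9b of 9 (181bpm 3/8) — PASS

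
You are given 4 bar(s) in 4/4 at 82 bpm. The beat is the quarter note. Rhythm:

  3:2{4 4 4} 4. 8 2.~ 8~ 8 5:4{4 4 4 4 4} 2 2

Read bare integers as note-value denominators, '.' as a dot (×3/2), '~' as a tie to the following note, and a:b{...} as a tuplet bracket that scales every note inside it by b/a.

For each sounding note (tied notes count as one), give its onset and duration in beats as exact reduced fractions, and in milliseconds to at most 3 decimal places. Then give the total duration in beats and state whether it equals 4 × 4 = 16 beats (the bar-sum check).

1) 0.0ms=0b +487.805ms=2/3b
2) 487.805ms=2/3b +487.805ms=2/3b
3) 975.61ms=4/3b +487.805ms=2/3b
4) 1463.415ms=2b +1097.561ms=3/2b
5) 2560.976ms=7/2b +365.854ms=1/2b
6) 2926.829ms=4b +2926.829ms=4b
7) 5853.659ms=8b +585.366ms=4/5b
8) 6439.024ms=44/5b +585.366ms=4/5b
9) 7024.39ms=48/5b +585.366ms=4/5b
10) 7609.756ms=52/5b +585.366ms=4/5b
11) 8195.122ms=56/5b +585.366ms=4/5b
12) 8780.488ms=12b +1463.415ms=2b
13) 10243.902ms=14b +1463.415ms=2b
Σ=16b of 16 (82bpm 4/4) — PASS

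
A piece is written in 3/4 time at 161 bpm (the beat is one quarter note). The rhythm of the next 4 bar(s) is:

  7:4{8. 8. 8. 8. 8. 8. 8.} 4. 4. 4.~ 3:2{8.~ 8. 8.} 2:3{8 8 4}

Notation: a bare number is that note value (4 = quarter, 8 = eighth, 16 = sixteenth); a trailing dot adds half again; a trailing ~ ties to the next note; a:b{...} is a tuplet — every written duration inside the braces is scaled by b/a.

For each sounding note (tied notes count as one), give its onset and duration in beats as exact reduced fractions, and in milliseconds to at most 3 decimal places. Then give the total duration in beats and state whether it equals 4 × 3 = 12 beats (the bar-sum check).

1) 0.0ms=0b +159.716ms=3/7b
2) 159.716ms=3/7b +159.716ms=3/7b
3) 319.432ms=6/7b +159.716ms=3/7b
4) 479.148ms=9/7b +159.716ms=3/7b
5) 638.864ms=12/7b +159.716ms=3/7b
6) 798.58ms=15/7b +159.716ms=3/7b
7) 958.296ms=18/7b +159.716ms=3/7b
8) 1118.012ms=3b +559.006ms=3/2b
9) 1677.019ms=9/2b +559.006ms=3/2b
10) 2236.025ms=6b +931.677ms=5/2b
11) 3167.702ms=17/2b +186.335ms=1/2b
12) 3354.037ms=9b +279.503ms=3/4b
13) 3633.54ms=39/4b +279.503ms=3/4b
14) 3913.043ms=21/2b +559.006ms=3/2b
Σ=12b of 12 (161bpm 3/4) — PASS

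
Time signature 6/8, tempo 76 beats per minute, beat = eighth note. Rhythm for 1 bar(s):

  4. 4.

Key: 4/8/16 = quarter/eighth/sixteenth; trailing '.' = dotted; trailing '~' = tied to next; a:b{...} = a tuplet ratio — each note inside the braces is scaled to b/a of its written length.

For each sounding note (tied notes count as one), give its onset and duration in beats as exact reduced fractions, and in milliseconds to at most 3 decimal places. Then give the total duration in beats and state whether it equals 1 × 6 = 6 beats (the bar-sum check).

1) 0.0ms=0b +2368.421ms=3b
2) 2368.421ms=3b +2368.421ms=3b
Σ=6b of 6 (76bpm 6/8) — PASS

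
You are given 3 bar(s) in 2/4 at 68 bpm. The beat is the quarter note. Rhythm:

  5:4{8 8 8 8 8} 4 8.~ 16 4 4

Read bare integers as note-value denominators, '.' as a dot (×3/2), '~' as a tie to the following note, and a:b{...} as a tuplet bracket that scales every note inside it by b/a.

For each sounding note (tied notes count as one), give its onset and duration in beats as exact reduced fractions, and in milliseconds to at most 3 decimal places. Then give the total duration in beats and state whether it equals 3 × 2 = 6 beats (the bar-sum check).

1) 0.0ms=0b +352.941ms=2/5b
2) 352.941ms=2/5b +352.941ms=2/5b
3) 705.882ms=4/5b +352.941ms=2/5b
4) 1058.824ms=6/5b +352.941ms=2/5b
5) 1411.765ms=8/5b +352.941ms=2/5b
6) 1764.706ms=2b +882.353ms=1b
7) 2647.059ms=3b +882.353ms=1b
8) 3529.412ms=4b +882.353ms=1b
9) 4411.765ms=5b +882.353ms=1b
Σ=6b of 6 (68bpm 2/4) — PASS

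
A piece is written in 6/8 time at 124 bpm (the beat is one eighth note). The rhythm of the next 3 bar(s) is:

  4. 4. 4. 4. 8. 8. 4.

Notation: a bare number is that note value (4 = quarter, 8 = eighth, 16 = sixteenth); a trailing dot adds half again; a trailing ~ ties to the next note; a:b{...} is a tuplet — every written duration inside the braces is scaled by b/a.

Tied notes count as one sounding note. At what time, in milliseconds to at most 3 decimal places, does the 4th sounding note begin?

note 4 onset = 9b = 4354.839ms

1. 0.0ms @ 0 + 1451.613ms (3)
2. 1451.613ms @ 3 + 1451.613ms (3)
3. 2903.226ms @ 6 + 1451.613ms (3)
4. 4354.839ms @ 9 + 1451.613ms (3)
5. 5806.452ms @ 12 + 725.806ms (3/2)
6. 6532.258ms @ 27/2 + 725.806ms (3/2)
7. 7258.065ms @ 15 + 1451.613ms (3)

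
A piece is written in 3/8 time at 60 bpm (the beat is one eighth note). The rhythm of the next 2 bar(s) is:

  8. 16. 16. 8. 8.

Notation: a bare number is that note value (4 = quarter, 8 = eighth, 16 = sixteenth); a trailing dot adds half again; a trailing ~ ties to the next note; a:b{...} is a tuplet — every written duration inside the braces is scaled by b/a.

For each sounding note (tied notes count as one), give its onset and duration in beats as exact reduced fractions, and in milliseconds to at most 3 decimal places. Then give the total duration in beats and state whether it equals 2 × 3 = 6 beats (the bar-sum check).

1) 0.0ms=0b +1500.0ms=3/2b
2) 1500.0ms=3/2b +750.0ms=3/4b
3) 2250.0ms=9/4b +750.0ms=3/4b
4) 3000.0ms=3b +1500.0ms=3/2b
5) 4500.0ms=9/2b +1500.0ms=3/2b
Σ=6b of 6 (60bpm 3/8) — PASS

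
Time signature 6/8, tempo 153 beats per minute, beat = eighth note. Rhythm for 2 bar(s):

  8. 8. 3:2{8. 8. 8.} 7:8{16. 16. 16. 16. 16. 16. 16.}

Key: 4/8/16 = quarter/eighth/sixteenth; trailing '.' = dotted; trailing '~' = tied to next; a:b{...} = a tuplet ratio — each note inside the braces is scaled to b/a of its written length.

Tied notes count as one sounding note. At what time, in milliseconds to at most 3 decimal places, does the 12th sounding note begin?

1. 0.0ms @ 0 + 588.235ms (3/2)
2. 588.235ms @ 3/2 + 588.235ms (3/2)
3. 1176.471ms @ 3 + 392.157ms (1)
4. 1568.627ms @ 4 + 392.157ms (1)
5. 1960.784ms @ 5 + 392.157ms (1)
6. 2352.941ms @ 6 + 336.134ms (6/7)
7. 2689.076ms @ 48/7 + 336.134ms (6/7)
8. 3025.21ms @ 54/7 + 336.134ms (6/7)
9. 3361.345ms @ 60/7 + 336.134ms (6/7)
10. 3697.479ms @ 66/7 + 336.134ms (6/7)
11. 4033.613ms @ 72/7 + 336.134ms (6/7)
12. 4369.748ms @ 78/7 + 336.134ms (6/7)

note 12 onset = 78/7b = 4369.748ms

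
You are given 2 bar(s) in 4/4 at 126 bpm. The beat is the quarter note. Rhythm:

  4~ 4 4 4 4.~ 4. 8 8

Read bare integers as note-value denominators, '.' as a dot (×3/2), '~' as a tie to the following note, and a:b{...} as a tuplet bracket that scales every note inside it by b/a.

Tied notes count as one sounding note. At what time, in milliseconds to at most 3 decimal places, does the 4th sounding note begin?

1. 0.0ms @ 0 + 952.381ms (2)
2. 952.381ms @ 2 + 476.19ms (1)
3. 1428.571ms @ 3 + 476.19ms (1)
4. 1904.762ms @ 4 + 1428.571ms (3)
5. 3333.333ms @ 7 + 238.095ms (1/2)
6. 3571.429ms @ 15/2 + 238.095ms (1/2)

note 4 onset = 4b = 1904.762ms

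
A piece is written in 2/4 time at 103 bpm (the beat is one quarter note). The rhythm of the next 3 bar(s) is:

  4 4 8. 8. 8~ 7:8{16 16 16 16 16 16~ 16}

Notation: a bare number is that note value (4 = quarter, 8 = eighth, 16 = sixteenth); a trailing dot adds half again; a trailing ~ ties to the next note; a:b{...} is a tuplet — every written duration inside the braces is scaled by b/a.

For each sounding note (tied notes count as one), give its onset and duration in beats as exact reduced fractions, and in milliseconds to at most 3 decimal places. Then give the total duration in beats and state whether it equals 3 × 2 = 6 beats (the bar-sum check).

1) 0.0ms=0b +582.524ms=1b
2) 582.524ms=1b +582.524ms=1b
3) 1165.049ms=2b +436.893ms=3/4b
4) 1601.942ms=11/4b +436.893ms=3/4b
5) 2038.835ms=7/2b +457.698ms=11/14b
6) 2496.533ms=30/7b +166.436ms=2/7b
7) 2662.968ms=32/7b +166.436ms=2/7b
8) 2829.404ms=34/7b +166.436ms=2/7b
9) 2995.839ms=36/7b +166.436ms=2/7b
10) 3162.275ms=38/7b +332.871ms=4/7b
Σ=6b of 6 (103bpm 2/4) — PASS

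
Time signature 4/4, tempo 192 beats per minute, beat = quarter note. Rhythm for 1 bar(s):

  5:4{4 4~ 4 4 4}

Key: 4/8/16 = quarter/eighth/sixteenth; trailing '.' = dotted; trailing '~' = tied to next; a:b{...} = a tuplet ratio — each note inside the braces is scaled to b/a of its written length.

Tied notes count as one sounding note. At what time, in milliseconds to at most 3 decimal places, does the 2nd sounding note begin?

note 2 onset = 4/5b = 250.0ms

1. 0.0ms @ 0 + 250.0ms (4/5)
2. 250.0ms @ 4/5 + 500.0ms (8/5)
3. 750.0ms @ 12/5 + 250.0ms (4/5)
4. 1000.0ms @ 16/5 + 250.0ms (4/5)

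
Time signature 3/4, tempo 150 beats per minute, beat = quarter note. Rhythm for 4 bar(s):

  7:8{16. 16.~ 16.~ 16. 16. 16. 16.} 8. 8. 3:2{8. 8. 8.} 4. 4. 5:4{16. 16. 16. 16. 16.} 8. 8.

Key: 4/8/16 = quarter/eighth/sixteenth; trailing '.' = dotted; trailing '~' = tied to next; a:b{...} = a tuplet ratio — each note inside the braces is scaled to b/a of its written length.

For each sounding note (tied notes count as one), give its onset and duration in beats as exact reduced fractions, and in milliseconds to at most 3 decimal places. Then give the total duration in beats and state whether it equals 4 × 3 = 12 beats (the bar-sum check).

1) 0.0ms=0b +171.429ms=3/7b
2) 171.429ms=3/7b +514.286ms=9/7b
3) 685.714ms=12/7b +171.429ms=3/7b
4) 857.143ms=15/7b +171.429ms=3/7b
5) 1028.571ms=18/7b +171.429ms=3/7b
6) 1200.0ms=3b +300.0ms=3/4b
7) 1500.0ms=15/4b +300.0ms=3/4b
8) 1800.0ms=9/2b +200.0ms=1/2b
9) 2000.0ms=5b +200.0ms=1/2b
10) 2200.0ms=11/2b +200.0ms=1/2b
11) 2400.0ms=6b +600.0ms=3/2b
12) 3000.0ms=15/2b +600.0ms=3/2b
13) 3600.0ms=9b +120.0ms=3/10b
14) 3720.0ms=93/10b +120.0ms=3/10b
15) 3840.0ms=48/5b +120.0ms=3/10b
16) 3960.0ms=99/10b +120.0ms=3/10b
17) 4080.0ms=51/5b +120.0ms=3/10b
18) 4200.0ms=21/2b +300.0ms=3/4b
19) 4500.0ms=45/4b +300.0ms=3/4b
Σ=12b of 12 (150bpm 3/4) — PASS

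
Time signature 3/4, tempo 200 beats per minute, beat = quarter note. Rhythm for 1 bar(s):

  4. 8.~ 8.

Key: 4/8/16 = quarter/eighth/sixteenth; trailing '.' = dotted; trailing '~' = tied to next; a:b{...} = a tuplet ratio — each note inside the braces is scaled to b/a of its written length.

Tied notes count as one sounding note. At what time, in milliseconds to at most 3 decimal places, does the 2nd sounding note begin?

1. 0.0ms @ 0 + 450.0ms (3/2)
2. 450.0ms @ 3/2 + 450.0ms (3/2)

note 2 onset = 3/2b = 450.0ms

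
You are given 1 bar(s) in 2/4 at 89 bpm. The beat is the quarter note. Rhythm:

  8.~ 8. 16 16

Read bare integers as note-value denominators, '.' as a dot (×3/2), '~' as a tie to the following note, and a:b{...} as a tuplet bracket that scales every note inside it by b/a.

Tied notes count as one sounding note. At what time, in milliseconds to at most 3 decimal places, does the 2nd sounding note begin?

1. 0.0ms @ 0 + 1011.236ms (3/2)
2. 1011.236ms @ 3/2 + 168.539ms (1/4)
3. 1179.775ms @ 7/4 + 168.539ms (1/4)

note 2 onset = 3/2b = 1011.236ms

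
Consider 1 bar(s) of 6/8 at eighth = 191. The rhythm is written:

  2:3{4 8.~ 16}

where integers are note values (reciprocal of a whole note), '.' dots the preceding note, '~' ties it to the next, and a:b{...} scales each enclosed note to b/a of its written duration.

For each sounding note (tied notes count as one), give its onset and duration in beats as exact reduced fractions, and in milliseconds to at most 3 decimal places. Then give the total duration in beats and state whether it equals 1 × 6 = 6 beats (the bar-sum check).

1) 0.0ms=0b +942.408ms=3b
2) 942.408ms=3b +942.408ms=3b
Σ=6b of 6 (191bpm 6/8) — PASS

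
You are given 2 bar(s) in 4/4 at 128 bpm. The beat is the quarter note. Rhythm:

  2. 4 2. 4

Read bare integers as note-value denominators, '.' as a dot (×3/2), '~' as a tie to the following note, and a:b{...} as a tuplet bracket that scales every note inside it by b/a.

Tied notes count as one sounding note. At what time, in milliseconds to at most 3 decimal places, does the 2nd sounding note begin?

1. 0.0ms @ 0 + 1406.25ms (3)
2. 1406.25ms @ 3 + 468.75ms (1)
3. 1875.0ms @ 4 + 1406.25ms (3)
4. 3281.25ms @ 7 + 468.75ms (1)

note 2 onset = 3b = 1406.25ms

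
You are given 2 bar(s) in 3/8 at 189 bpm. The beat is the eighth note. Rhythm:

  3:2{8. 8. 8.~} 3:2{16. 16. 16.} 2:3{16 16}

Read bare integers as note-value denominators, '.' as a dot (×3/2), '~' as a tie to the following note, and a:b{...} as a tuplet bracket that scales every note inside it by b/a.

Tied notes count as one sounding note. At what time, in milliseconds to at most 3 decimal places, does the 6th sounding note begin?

1. 0.0ms @ 0 + 317.46ms (1)
2. 317.46ms @ 1 + 317.46ms (1)
3. 634.921ms @ 2 + 476.19ms (3/2)
4. 1111.111ms @ 7/2 + 158.73ms (1/2)
5. 1269.841ms @ 4 + 158.73ms (1/2)
6. 1428.571ms @ 9/2 + 238.095ms (3/4)
7. 1666.667ms @ 21/4 + 238.095ms (3/4)

note 6 onset = 9/2b = 1428.571ms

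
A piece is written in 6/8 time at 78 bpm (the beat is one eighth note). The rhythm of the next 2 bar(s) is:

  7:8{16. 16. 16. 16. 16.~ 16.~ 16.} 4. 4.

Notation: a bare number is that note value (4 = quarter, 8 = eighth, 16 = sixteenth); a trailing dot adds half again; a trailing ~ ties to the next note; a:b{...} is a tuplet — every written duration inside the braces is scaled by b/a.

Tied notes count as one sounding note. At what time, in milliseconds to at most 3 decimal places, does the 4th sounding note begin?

note 4 onset = 18/7b = 1978.022ms

1. 0.0ms @ 0 + 659.341ms (6/7)
2. 659.341ms @ 6/7 + 659.341ms (6/7)
3. 1318.681ms @ 12/7 + 659.341ms (6/7)
4. 1978.022ms @ 18/7 + 659.341ms (6/7)
5. 2637.363ms @ 24/7 + 1978.022ms (18/7)
6. 4615.385ms @ 6 + 2307.692ms (3)
7. 6923.077ms @ 9 + 2307.692ms (3)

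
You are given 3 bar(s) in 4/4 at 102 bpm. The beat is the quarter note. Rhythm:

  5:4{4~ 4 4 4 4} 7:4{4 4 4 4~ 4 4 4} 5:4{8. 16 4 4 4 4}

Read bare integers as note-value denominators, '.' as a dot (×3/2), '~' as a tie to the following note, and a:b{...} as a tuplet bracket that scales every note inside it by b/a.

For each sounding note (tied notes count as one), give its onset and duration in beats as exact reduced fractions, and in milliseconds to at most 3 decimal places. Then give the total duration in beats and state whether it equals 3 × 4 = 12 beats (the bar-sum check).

1) 0.0ms=0b +941.176ms=8/5b
2) 941.176ms=8/5b +470.588ms=4/5b
3) 1411.765ms=12/5b +470.588ms=4/5b
4) 1882.353ms=16/5b +470.588ms=4/5b
5) 2352.941ms=4b +336.134ms=4/7b
6) 2689.076ms=32/7b +336.134ms=4/7b
7) 3025.21ms=36/7b +336.134ms=4/7b
8) 3361.345ms=40/7b +672.269ms=8/7b
9) 4033.613ms=48/7b +336.134ms=4/7b
10) 4369.748ms=52/7b +336.134ms=4/7b
11) 4705.882ms=8b +352.941ms=3/5b
12) 5058.824ms=43/5b +117.647ms=1/5b
13) 5176.471ms=44/5b +470.588ms=4/5b
14) 5647.059ms=48/5b +470.588ms=4/5b
15) 6117.647ms=52/5b +470.588ms=4/5b
16) 6588.235ms=56/5b +470.588ms=4/5b
Σ=12b of 12 (102bpm 4/4) — PASS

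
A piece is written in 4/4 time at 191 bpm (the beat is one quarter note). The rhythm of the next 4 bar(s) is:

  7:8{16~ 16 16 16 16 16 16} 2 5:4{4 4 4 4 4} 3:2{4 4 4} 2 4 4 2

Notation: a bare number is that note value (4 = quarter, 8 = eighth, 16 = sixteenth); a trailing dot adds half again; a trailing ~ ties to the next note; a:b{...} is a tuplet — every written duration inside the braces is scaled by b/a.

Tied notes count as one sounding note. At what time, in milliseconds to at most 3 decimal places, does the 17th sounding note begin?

note 17 onset = 12b = 3769.634ms

1. 0.0ms @ 0 + 179.506ms (4/7)
2. 179.506ms @ 4/7 + 89.753ms (2/7)
3. 269.26ms @ 6/7 + 89.753ms (2/7)
4. 359.013ms @ 8/7 + 89.753ms (2/7)
5. 448.766ms @ 10/7 + 89.753ms (2/7)
6. 538.519ms @ 12/7 + 89.753ms (2/7)
7. 628.272ms @ 2 + 628.272ms (2)
8. 1256.545ms @ 4 + 251.309ms (4/5)
9. 1507.853ms @ 24/5 + 251.309ms (4/5)
10. 1759.162ms @ 28/5 + 251.309ms (4/5)
11. 2010.471ms @ 32/5 + 251.309ms (4/5)
12. 2261.78ms @ 36/5 + 251.309ms (4/5)
13. 2513.089ms @ 8 + 209.424ms (2/3)
14. 2722.513ms @ 26/3 + 209.424ms (2/3)
15. 2931.937ms @ 28/3 + 209.424ms (2/3)
16. 3141.361ms @ 10 + 628.272ms (2)
17. 3769.634ms @ 12 + 314.136ms (1)
18. 4083.77ms @ 13 + 314.136ms (1)
19. 4397.906ms @ 14 + 628.272ms (2)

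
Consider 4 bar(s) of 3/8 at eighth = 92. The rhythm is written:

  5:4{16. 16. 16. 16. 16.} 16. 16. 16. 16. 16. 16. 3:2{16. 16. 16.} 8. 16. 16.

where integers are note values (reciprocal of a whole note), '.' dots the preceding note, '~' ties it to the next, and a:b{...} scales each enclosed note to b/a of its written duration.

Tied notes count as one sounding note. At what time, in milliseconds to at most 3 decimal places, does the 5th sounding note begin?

note 5 onset = 12/5b = 1565.217ms

1. 0.0ms @ 0 + 391.304ms (3/5)
2. 391.304ms @ 3/5 + 391.304ms (3/5)
3. 782.609ms @ 6/5 + 391.304ms (3/5)
4. 1173.913ms @ 9/5 + 391.304ms (3/5)
5. 1565.217ms @ 12/5 + 391.304ms (3/5)
6. 1956.522ms @ 3 + 489.13ms (3/4)
7. 2445.652ms @ 15/4 + 489.13ms (3/4)
8. 2934.783ms @ 9/2 + 489.13ms (3/4)
9. 3423.913ms @ 21/4 + 489.13ms (3/4)
10. 3913.043ms @ 6 + 489.13ms (3/4)
11. 4402.174ms @ 27/4 + 489.13ms (3/4)
12. 4891.304ms @ 15/2 + 326.087ms (1/2)
13. 5217.391ms @ 8 + 326.087ms (1/2)
14. 5543.478ms @ 17/2 + 326.087ms (1/2)
15. 5869.565ms @ 9 + 978.261ms (3/2)
16. 6847.826ms @ 21/2 + 489.13ms (3/4)
17. 7336.957ms @ 45/4 + 489.13ms (3/4)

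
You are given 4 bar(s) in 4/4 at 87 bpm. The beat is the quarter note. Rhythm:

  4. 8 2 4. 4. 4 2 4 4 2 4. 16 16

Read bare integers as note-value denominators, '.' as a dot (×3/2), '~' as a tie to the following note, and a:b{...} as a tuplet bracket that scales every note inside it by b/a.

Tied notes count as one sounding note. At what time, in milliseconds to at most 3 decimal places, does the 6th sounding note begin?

1. 0.0ms @ 0 + 1034.483ms (3/2)
2. 1034.483ms @ 3/2 + 344.828ms (1/2)
3. 1379.31ms @ 2 + 1379.31ms (2)
4. 2758.621ms @ 4 + 1034.483ms (3/2)
5. 3793.103ms @ 11/2 + 1034.483ms (3/2)
6. 4827.586ms @ 7 + 689.655ms (1)
7. 5517.241ms @ 8 + 1379.31ms (2)
8. 6896.552ms @ 10 + 689.655ms (1)
9. 7586.207ms @ 11 + 689.655ms (1)
10. 8275.862ms @ 12 + 1379.31ms (2)
11. 9655.172ms @ 14 + 1034.483ms (3/2)
12. 10689.655ms @ 31/2 + 172.414ms (1/4)
13. 10862.069ms @ 63/4 + 172.414ms (1/4)

note 6 onset = 7b = 4827.586ms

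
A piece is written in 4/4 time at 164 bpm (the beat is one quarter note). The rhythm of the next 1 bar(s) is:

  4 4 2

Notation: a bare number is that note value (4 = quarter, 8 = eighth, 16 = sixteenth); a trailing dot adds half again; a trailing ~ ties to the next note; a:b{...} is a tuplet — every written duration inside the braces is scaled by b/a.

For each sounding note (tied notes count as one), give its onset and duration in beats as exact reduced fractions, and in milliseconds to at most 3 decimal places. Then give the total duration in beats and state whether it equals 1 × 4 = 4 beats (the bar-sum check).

1) 0.0ms=0b +365.854ms=1b
2) 365.854ms=1b +365.854ms=1b
3) 731.707ms=2b +731.707ms=2b
Σ=4b of 4 (164bpm 4/4) — PASS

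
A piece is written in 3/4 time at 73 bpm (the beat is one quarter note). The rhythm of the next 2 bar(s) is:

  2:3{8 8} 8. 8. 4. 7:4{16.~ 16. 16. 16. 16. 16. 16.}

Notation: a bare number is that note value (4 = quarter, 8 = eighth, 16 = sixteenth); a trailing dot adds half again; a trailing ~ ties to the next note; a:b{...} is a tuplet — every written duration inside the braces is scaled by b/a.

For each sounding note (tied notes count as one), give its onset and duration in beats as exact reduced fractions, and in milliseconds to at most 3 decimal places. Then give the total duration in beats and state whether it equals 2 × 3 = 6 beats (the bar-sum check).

1) 0.0ms=0b +616.438ms=3/4b
2) 616.438ms=3/4b +616.438ms=3/4b
3) 1232.877ms=3/2b +616.438ms=3/4b
4) 1849.315ms=9/4b +616.438ms=3/4b
5) 2465.753ms=3b +1232.877ms=3/2b
6) 3698.63ms=9/2b +352.25ms=3/7b
7) 4050.881ms=69/14b +176.125ms=3/14b
8) 4227.006ms=36/7b +176.125ms=3/14b
9) 4403.131ms=75/14b +176.125ms=3/14b
10) 4579.256ms=39/7b +176.125ms=3/14b
11) 4755.382ms=81/14b +176.125ms=3/14b
Σ=6b of 6 (73bpm 3/4) — PASS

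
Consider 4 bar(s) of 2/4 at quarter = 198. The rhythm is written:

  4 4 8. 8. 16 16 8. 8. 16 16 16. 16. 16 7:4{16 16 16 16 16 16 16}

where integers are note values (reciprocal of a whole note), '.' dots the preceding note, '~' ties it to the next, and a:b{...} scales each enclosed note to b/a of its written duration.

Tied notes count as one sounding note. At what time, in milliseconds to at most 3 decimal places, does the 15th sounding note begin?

note 15 onset = 50/7b = 2164.502ms

1. 0.0ms @ 0 + 303.03ms (1)
2. 303.03ms @ 1 + 303.03ms (1)
3. 606.061ms @ 2 + 227.273ms (3/4)
4. 833.333ms @ 11/4 + 227.273ms (3/4)
5. 1060.606ms @ 7/2 + 75.758ms (1/4)
6. 1136.364ms @ 15/4 + 75.758ms (1/4)
7. 1212.121ms @ 4 + 227.273ms (3/4)
8. 1439.394ms @ 19/4 + 227.273ms (3/4)
9. 1666.667ms @ 11/2 + 75.758ms (1/4)
10. 1742.424ms @ 23/4 + 75.758ms (1/4)
11. 1818.182ms @ 6 + 113.636ms (3/8)
12. 1931.818ms @ 51/8 + 113.636ms (3/8)
13. 2045.455ms @ 27/4 + 75.758ms (1/4)
14. 2121.212ms @ 7 + 43.29ms (1/7)
15. 2164.502ms @ 50/7 + 43.29ms (1/7)
16. 2207.792ms @ 51/7 + 43.29ms (1/7)
17. 2251.082ms @ 52/7 + 43.29ms (1/7)
18. 2294.372ms @ 53/7 + 43.29ms (1/7)
19. 2337.662ms @ 54/7 + 43.29ms (1/7)
20. 2380.952ms @ 55/7 + 43.29ms (1/7)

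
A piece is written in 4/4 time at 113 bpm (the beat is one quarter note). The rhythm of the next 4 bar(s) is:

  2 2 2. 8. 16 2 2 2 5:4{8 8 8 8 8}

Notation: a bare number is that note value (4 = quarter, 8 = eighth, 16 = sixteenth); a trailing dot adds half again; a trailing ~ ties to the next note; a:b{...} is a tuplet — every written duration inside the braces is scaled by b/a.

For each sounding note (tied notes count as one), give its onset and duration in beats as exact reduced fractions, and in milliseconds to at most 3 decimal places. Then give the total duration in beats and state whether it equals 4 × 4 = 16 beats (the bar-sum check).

1) 0.0ms=0b +1061.947ms=2b
2) 1061.947ms=2b +1061.947ms=2b
3) 2123.894ms=4b +1592.92ms=3b
4) 3716.814ms=7b +398.23ms=3/4b
5) 4115.044ms=31/4b +132.743ms=1/4b
6) 4247.788ms=8b +1061.947ms=2b
7) 5309.735ms=10b +1061.947ms=2b
8) 6371.681ms=12b +1061.947ms=2b
9) 7433.628ms=14b +212.389ms=2/5b
10) 7646.018ms=72/5b +212.389ms=2/5b
11) 7858.407ms=74/5b +212.389ms=2/5b
12) 8070.796ms=76/5b +212.389ms=2/5b
13) 8283.186ms=78/5b +212.389ms=2/5b
Σ=16b of 16 (113bpm 4/4) — PASS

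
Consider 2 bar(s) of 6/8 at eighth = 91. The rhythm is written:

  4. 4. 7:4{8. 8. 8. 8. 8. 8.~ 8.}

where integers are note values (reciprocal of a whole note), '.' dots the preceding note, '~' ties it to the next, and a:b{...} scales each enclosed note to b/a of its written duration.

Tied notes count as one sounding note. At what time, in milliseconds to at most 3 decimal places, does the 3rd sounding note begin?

1. 0.0ms @ 0 + 1978.022ms (3)
2. 1978.022ms @ 3 + 1978.022ms (3)
3. 3956.044ms @ 6 + 565.149ms (6/7)
4. 4521.193ms @ 48/7 + 565.149ms (6/7)
5. 5086.342ms @ 54/7 + 565.149ms (6/7)
6. 5651.491ms @ 60/7 + 565.149ms (6/7)
7. 6216.641ms @ 66/7 + 565.149ms (6/7)
8. 6781.79ms @ 72/7 + 1130.298ms (12/7)

note 3 onset = 6b = 3956.044ms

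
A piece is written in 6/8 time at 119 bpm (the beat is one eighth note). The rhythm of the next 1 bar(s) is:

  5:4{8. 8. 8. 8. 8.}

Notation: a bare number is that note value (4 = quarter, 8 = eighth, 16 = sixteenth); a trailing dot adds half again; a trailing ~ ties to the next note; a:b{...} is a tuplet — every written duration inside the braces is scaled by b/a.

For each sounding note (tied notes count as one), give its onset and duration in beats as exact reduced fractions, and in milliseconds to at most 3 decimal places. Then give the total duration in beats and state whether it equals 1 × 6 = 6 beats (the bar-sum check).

1) 0.0ms=0b +605.042ms=6/5b
2) 605.042ms=6/5b +605.042ms=6/5b
3) 1210.084ms=12/5b +605.042ms=6/5b
4) 1815.126ms=18/5b +605.042ms=6/5b
5) 2420.168ms=24/5b +605.042ms=6/5b
Σ=6b of 6 (119bpm 6/8) — PASS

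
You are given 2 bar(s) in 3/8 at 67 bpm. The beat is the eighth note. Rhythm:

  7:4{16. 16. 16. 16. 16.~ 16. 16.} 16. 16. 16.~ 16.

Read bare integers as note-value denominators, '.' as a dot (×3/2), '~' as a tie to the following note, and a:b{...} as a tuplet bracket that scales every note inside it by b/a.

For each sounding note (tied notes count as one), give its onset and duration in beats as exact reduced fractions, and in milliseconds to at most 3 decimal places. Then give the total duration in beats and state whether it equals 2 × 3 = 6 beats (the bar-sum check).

1) 0.0ms=0b +383.795ms=3/7b
2) 383.795ms=3/7b +383.795ms=3/7b
3) 767.591ms=6/7b +383.795ms=3/7b
4) 1151.386ms=9/7b +383.795ms=3/7b
5) 1535.181ms=12/7b +767.591ms=6/7b
6) 2302.772ms=18/7b +383.795ms=3/7b
7) 2686.567ms=3b +671.642ms=3/4b
8) 3358.209ms=15/4b +671.642ms=3/4b
9) 4029.851ms=9/2b +1343.284ms=3/2b
Σ=6b of 6 (67bpm 3/8) — PASS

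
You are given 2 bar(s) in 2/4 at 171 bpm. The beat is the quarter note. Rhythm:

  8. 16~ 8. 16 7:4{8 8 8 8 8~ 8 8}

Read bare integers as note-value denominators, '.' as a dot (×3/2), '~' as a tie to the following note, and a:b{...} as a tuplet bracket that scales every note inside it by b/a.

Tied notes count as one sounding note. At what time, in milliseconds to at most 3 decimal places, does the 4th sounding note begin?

note 4 onset = 2b = 701.754ms

1. 0.0ms @ 0 + 263.158ms (3/4)
2. 263.158ms @ 3/4 + 350.877ms (1)
3. 614.035ms @ 7/4 + 87.719ms (1/4)
4. 701.754ms @ 2 + 100.251ms (2/7)
5. 802.005ms @ 16/7 + 100.251ms (2/7)
6. 902.256ms @ 18/7 + 100.251ms (2/7)
7. 1002.506ms @ 20/7 + 100.251ms (2/7)
8. 1102.757ms @ 22/7 + 200.501ms (4/7)
9. 1303.258ms @ 26/7 + 100.251ms (2/7)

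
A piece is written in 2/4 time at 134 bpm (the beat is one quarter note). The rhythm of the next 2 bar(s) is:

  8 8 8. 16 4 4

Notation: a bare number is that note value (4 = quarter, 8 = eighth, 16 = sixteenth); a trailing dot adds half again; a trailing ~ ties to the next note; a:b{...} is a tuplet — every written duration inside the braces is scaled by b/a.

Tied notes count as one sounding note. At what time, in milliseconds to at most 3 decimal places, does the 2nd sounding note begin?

1. 0.0ms @ 0 + 223.881ms (1/2)
2. 223.881ms @ 1/2 + 223.881ms (1/2)
3. 447.761ms @ 1 + 335.821ms (3/4)
4. 783.582ms @ 7/4 + 111.94ms (1/4)
5. 895.522ms @ 2 + 447.761ms (1)
6. 1343.284ms @ 3 + 447.761ms (1)

note 2 onset = 1/2b = 223.881ms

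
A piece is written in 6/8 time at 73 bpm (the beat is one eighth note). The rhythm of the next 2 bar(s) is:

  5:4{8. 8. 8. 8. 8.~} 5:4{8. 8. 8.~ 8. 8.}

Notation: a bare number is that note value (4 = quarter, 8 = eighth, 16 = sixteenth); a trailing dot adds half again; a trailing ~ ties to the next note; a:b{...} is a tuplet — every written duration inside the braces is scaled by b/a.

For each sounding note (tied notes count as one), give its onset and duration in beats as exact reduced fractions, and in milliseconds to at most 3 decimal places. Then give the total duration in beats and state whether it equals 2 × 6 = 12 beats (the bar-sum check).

1) 0.0ms=0b +986.301ms=6/5b
2) 986.301ms=6/5b +986.301ms=6/5b
3) 1972.603ms=12/5b +986.301ms=6/5b
4) 2958.904ms=18/5b +986.301ms=6/5b
5) 3945.205ms=24/5b +1972.603ms=12/5b
6) 5917.808ms=36/5b +986.301ms=6/5b
7) 6904.11ms=42/5b +1972.603ms=12/5b
8) 8876.712ms=54/5b +986.301ms=6/5b
Σ=12b of 12 (73bpm 6/8) — PASS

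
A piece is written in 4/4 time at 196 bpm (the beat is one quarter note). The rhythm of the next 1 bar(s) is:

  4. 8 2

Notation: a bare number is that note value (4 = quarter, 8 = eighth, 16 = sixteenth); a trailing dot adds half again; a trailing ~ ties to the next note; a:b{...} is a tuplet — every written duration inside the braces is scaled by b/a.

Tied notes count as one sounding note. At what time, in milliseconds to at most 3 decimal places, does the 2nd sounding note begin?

1. 0.0ms @ 0 + 459.184ms (3/2)
2. 459.184ms @ 3/2 + 153.061ms (1/2)
3. 612.245ms @ 2 + 612.245ms (2)

note 2 onset = 3/2b = 459.184ms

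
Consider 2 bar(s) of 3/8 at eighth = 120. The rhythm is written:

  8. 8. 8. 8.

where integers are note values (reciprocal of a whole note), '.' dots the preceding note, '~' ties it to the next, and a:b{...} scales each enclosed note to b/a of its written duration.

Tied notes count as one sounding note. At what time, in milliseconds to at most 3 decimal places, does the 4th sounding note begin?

note 4 onset = 9/2b = 2250.0ms

1. 0.0ms @ 0 + 750.0ms (3/2)
2. 750.0ms @ 3/2 + 750.0ms (3/2)
3. 1500.0ms @ 3 + 750.0ms (3/2)
4. 2250.0ms @ 9/2 + 750.0ms (3/2)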